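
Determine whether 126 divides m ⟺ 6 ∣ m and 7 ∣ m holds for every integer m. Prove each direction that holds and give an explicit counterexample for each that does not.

Only the forward direction holds.

Forward direction. If 126 ∣ m, write m = 126q. Since 126 = 21·6, m = 6·(21q), so 6 ∣ m; and since 126 = 18·7, m = 7·(18q), so 7 ∣ m.

Converse. This fails: take m = 42. Both 6 ∣ 42 and 7 ∣ 42, yet 42 is not a multiple of 126 (since 42 = 0·126 + 42), so 126 ∤ 42.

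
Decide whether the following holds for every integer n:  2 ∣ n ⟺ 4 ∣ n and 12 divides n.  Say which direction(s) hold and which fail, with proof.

(⇒) fails; (⇐) holds.

[⇒] This fails: take n = 2. Certainly 2 ∣ 2, but 4 ∤ 2.

[⇐] Suppose 4 ∣ n and 12 ∣ n. Any common multiple of 4 and 12 is a multiple of their lcm; here lcm(4, 12) = 4·12/gcd(4, 12) = 48/4 = 12, so 12 ∣ n. Since 2 ∣ 12, it follows that 2 ∣ n.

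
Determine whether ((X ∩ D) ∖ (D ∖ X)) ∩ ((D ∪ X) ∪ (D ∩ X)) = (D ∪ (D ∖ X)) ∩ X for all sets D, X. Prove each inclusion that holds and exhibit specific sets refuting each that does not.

Both inclusions hold; the sets are equal.

(⊆) Let x ∈ ((X ∩ D) ∖ (D ∖ X)) ∩ ((D ∪ X) ∪ (D ∩ X)). Then x ∈ D ∩ X, from which x ∈ (D ∪ (D ∖ X)) ∩ X.

(⊇) Let x ∈ (D ∪ (D ∖ X)) ∩ X. Then x ∈ D ∩ X, from which x ∈ ((X ∩ D) ∖ (D ∖ X)) ∩ ((D ∪ X) ∪ (D ∩ X)).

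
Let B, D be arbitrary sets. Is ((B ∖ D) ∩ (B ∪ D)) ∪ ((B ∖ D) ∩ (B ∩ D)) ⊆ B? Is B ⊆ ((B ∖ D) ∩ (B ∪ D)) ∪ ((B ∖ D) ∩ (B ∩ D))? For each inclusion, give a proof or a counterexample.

Only the forward inclusion holds.

(⊆) Let x ∈ ((B ∖ D) ∩ (B ∪ D)) ∪ ((B ∖ D) ∩ (B ∩ D)). Then x ∈ B and x ∉ D, from which x ∈ B.

(⊇) This inclusion fails. Take B = {1}, D = {1}; then 1 ∈ B but 1 ∉ ((B ∖ D) ∩ (B ∪ D)) ∪ ((B ∖ D) ∩ (B ∩ D)).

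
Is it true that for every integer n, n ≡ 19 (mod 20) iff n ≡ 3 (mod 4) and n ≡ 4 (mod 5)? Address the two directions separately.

Forward direction. Suppose n ≡ 19 (mod 20); write n = 20j + 19. Since 4 ∣ 20, reducing mod 4 gives n ≡ 19 ≡ 3 (mod 4); since 5 ∣ 20, reducing mod 5 gives n ≡ 19 ≡ 4 (mod 5).

Converse. If n ≡ 3 (mod 4) and n ≡ 4 (mod 5), then by the Chinese remainder theorem n ≡ 19 (mod 20). This is exactly n ≡ 19 (mod 20).

Both directions hold.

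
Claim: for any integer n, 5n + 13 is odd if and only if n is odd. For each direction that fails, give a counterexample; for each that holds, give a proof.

[⇒] This fails: n = 6 gives 5n + 13 = 43, which is odd, but 6 is even, not odd.

[⇐] This also fails: n = 1 is odd, but 5n + 13 = 18 is even, not odd.

Neither implication holds.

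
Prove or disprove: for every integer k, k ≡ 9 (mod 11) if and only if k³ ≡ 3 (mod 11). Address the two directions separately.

Forward direction. Suppose k ≡ 9 (mod 11). Write k = 11j + 9. Then (11j + 9)³ = 1331j³ + 3267j² + 2673j + 729 = 11(121j³ + 297j² + 243j + 66) + 3, so k³ ≡ 3 (mod 11).

Converse. For the converse, argue contrapositively. If k ≢ 9 (mod 11), then k is congruent to one of 0, 1, 2, 3, 4, 5, 6, 7, 8, 10 modulo 11, and these give k³ ≡ 0, 1, 8, 5, 9, 4, 7, 2, 6, 10 respectively — never 3.

Both directions hold; the statement is true.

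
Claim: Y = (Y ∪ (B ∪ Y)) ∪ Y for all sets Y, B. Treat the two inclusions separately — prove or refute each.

(⊆) holds; (⊇) fails.

(⟹) Let x ∈ Y. Then either x ∈ Y and x ∉ B; or x ∈ Y ∩ B. In each case x ∈ (Y ∪ (B ∪ Y)) ∪ Y, so Y ⊆ (Y ∪ (B ∪ Y)) ∪ Y.

(⟸) This inclusion fails. Take Y = ∅, B = {1}; then 1 ∈ (Y ∪ (B ∪ Y)) ∪ Y but 1 ∉ Y.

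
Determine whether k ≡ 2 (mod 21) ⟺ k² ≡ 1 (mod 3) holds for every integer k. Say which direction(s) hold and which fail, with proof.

(⇒) Suppose k ≡ 2 (mod 21). Then k² ≡ 2² = 4 (mod 21), and since 3 ∣ 21, also k² ≡ 1 (mod 3).

(⇐) This fails: take k = 1. Then 1² = 1 ≡ 1 (mod 3), yet 1 ≡ 1 (mod 21), not 2.

(⇒) holds; (⇐) fails.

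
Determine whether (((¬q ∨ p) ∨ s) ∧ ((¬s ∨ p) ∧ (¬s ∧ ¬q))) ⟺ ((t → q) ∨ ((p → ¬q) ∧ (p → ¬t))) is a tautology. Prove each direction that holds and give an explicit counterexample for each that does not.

Forward direction. This fails. Under s = F, t = T, q = F, p = T, the left side is true but the right side is false.

Converse. This fails. Under s = T, t = F, q = F, p = F, the left side is false but the right side is true.

Neither direction holds.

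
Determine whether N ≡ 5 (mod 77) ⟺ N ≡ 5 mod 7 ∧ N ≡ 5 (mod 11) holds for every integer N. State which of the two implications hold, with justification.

[⇐] If N ≡ 5 (mod 7) and N ≡ 5 (mod 11), then by the Chinese remainder theorem N ≡ 5 (mod 77). This is exactly N ≡ 5 (mod 77).

[⇒] Suppose N ≡ 5 (mod 77); write N = 77j + 5. Since 7 ∣ 77, reducing mod 7 gives N ≡ 5 (mod 7); since 11 ∣ 77, reducing mod 11 gives N ≡ 5 (mod 11).

Both implications hold.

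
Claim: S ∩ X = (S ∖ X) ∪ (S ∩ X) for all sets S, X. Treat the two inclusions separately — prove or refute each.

(⊆) holds; (⊇) fails.

(⊆) Let x ∈ S ∩ X. Then x ∈ S ∩ X, from which x ∈ (S ∖ X) ∪ (S ∩ X).

(⊇) This inclusion fails. Take S = {1}, X = ∅; then 1 ∈ (S ∖ X) ∪ (S ∩ X) but 1 ∉ S ∩ X.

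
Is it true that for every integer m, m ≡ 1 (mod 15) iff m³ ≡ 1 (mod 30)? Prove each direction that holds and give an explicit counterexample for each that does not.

Not equivalent: only (⇐) holds.

(⇐) The residues r modulo 30 with r³ ≡ 1 (mod 30) are exactly {1}, and each is ≡ 1 (mod 15).

(⇒) This fails: take m = 16. Then 16 ≡ 1 (mod 15), but 16³ = 4096 ≡ 16 (mod 30), not 1.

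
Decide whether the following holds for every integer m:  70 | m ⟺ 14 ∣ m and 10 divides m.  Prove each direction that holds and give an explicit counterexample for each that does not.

Equivalent; both directions hold.

Forward direction. If 70 ∣ m, write m = 70q. Since 70 = 5·14, m = 14·(5q), so 14 ∣ m; and since 70 = 7·10, m = 10·(7q), so 10 ∣ m.

Converse. Suppose 14 ∣ m and 10 ∣ m. Any common multiple of 14 and 10 is a multiple of their lcm; here lcm(14, 10) = 14·10/gcd(14, 10) = 140/2 = 70, so 70 ∣ m.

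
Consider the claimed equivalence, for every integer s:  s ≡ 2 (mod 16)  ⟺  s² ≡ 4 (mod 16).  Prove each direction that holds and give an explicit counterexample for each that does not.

Only the forward implication holds.

[⇒] Suppose s ≡ 2 (mod 16). Write s = 16j + 2. Then (16j + 2)² = 256j² + 64j + 4 = 16(16j² + 4j) + 4, so s² ≡ 4 (mod 16).

[⇐] This fails: take s = 6. Then 6² = 36 ≡ 4 (mod 16), yet 6 ≡ 6 (mod 16), not 2.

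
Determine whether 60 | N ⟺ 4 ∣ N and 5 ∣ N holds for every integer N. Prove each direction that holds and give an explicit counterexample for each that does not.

Only the forward implication holds.

(⟸) This fails: take N = 20. Both 4 ∣ 20 and 5 ∣ 20, yet 20 is not a multiple of 60 (since 20 = 0·60 + 20), so 60 ∤ 20.

(⟹) If 60 ∣ N, write N = 60q. Since 60 = 15·4, N = 4·(15q), so 4 ∣ N; and since 60 = 12·5, N = 5·(12q), so 5 ∣ N.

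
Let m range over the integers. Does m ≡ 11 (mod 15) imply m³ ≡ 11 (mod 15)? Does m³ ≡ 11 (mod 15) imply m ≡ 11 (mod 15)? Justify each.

Both implications hold.

Forward direction. Suppose m ≡ 11 (mod 15). Write m = 15j + 11. Then (15j + 11)³ = 3375j³ + 7425j² + 5445j + 1331 = 15(225j³ + 495j² + 363j + 88) + 11, so m³ ≡ 11 (mod 15).

Converse. Suppose m³ ≡ 11 (mod 15). The only residue r in {0, …, 14} with r³ ≡ 11 (mod 15) is r = 11, so m ≡ 11 (mod 15).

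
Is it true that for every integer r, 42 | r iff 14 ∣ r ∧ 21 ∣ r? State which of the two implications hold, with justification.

Both directions hold; the statement is true.

Forward direction. If 42 ∣ r, write r = 42q. Since 42 = 3·14, r = 14·(3q), so 14 ∣ r; and since 42 = 2·21, r = 21·(2q), so 21 ∣ r.

Converse. Suppose 14 ∣ r and 21 ∣ r. Any common multiple of 14 and 21 is a multiple of their lcm; here lcm(14, 21) = 14·21/gcd(14, 21) = 294/7 = 42, so 42 ∣ r.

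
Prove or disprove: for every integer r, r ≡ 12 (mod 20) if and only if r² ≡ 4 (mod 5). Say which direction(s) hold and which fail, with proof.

Forward direction. Suppose r ≡ 12 (mod 20). Then r² ≡ 12² = 144 (mod 20), and since 5 ∣ 20, also r² ≡ 4 (mod 5).

Converse. This fails: take r = 2. Then 2² = 4 ≡ 4 (mod 5), yet 2 ≡ 2 (mod 20), not 12.

Only the forward implication holds.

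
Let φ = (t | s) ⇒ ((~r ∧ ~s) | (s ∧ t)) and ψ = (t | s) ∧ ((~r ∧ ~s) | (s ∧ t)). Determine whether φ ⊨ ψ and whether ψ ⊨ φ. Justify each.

Only the converse holds.

(⟹) This fails. Under s = F, t = F, r = F, the left side is true but the right side is false.

(⟸) Assume the antecedent. If s is true, the antecedent forces (s = T, t = T, r = F) or (s = T, t = T, r = T), and the consequent holds there. If s is false, the antecedent forces (s = F, t = T, r = F), and the consequent holds there. Either way the consequent holds.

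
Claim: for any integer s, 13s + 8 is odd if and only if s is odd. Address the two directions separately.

The biconditional holds.

(⟸) Suppose s is odd; write s = 2j + 1. Then 13s + 8 = 13·(2j + 1) + 8 = 2·13j + 21, which is odd.

(⟹) Suppose 13s + 8 is odd. Since 13 is odd, 13s and s have the same parity, so 13s + 8 ≡ s + 8 (mod 2). As 8 is even, 13s + 8 is odd exactly when s is odd. Thus s is odd.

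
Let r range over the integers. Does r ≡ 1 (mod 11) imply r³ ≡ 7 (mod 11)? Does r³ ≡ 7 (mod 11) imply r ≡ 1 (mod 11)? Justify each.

[⇒] This fails: take r = 1. Then 1 ≡ 1 (mod 11), but 1³ = 1 ≡ 1 (mod 11), not 7.

[⇐] This fails: take r = 6. Then 6³ = 216 ≡ 7 (mod 11), yet 6 ≡ 6 (mod 11), not 1.

Neither implication holds.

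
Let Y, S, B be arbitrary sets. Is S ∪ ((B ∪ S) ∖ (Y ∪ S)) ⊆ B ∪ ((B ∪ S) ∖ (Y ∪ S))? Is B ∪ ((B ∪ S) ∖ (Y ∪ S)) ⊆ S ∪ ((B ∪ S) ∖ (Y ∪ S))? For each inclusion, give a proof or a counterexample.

(⊆) fails and (⊇) fails.

Forward inclusion. This inclusion fails. Take Y = ∅, S = {1}, B = ∅; then 1 ∈ S ∪ ((B ∪ S) ∖ (Y ∪ S)) but 1 ∉ B ∪ ((B ∪ S) ∖ (Y ∪ S)).

Reverse inclusion. This inclusion fails. Take Y = {1}, S = ∅, B = {1}; then 1 ∈ B ∪ ((B ∪ S) ∖ (Y ∪ S)) but 1 ∉ S ∪ ((B ∪ S) ∖ (Y ∪ S)).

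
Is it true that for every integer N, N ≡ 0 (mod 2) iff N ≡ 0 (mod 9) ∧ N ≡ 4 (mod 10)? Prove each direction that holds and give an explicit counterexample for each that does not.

Not equivalent: only (⇐) holds.

[⇒] This fails: N = 0 gives 0 ≡ 0 (mod 2) but 0 ≡ 0 (mod 10), so the conjunction on the right does not hold.

[⇐] Conversely, if N ≡ 0 (mod 9) and N ≡ 4 (mod 10), then by the Chinese remainder theorem N ≡ 54 (mod 90). Since 54 ≡ 0 (mod 2) and 2 ∣ 90, we get N ≡ 0 (mod 2).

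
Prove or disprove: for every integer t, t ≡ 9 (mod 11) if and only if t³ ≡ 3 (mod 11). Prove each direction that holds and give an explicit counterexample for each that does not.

(⇒) Suppose t ≡ 9 (mod 11). Write t = 11j + 9. Then (11j + 9)³ = 1331j³ + 3267j² + 2673j + 729 = 11(121j³ + 297j² + 243j + 66) + 3, so t³ ≡ 3 (mod 11).

(⇐) Conversely, suppose t³ ≡ 3 (mod 11). The only residue r in {0, …, 10} with r³ ≡ 3 (mod 11) is r = 9, so t ≡ 9 (mod 11).

Both directions hold.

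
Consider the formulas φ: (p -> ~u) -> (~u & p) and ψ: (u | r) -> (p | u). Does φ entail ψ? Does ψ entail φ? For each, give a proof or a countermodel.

(⇐) This fails. Under u = F, r = F, p = F, the left side is false but the right side is true.

(⇒) Assume the antecedent. If u is true, (u | r) -> (p | u) reduces to true regardless of the other variables. If u is false, the antecedent forces (u = F, r = F, p = T) or (u = F, r = T, p = T), and (u | r) -> (p | u) holds there. Either way (u | r) -> (p | u) holds.

Not equivalent: only (⇒) holds.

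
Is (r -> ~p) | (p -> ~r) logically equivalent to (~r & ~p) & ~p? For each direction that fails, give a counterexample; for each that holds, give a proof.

(⇒) This fails. Under r = T, p = F, the left side is true but the right side is false.

(⇐) Assume the antecedent. If r is true, the antecedent cannot hold. If r is false, (r -> ~p) | (p -> ~r) reduces to true regardless of the other variables. Either way (r -> ~p) | (p -> ~r) holds.

(⇒) fails; (⇐) holds.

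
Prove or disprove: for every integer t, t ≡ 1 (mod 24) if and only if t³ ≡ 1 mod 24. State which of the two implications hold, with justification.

(→) Suppose t ≡ 1 (mod 24). Write t = 24j + 1. Then (24j + 1)³ = 13824j³ + 1728j² + 72j + 1 = 24(576j³ + 72j² + 3j) + 1, so t³ ≡ 1 (mod 24).

(←) Conversely, suppose t³ ≡ 1 (mod 24). The only residue r in {0, …, 23} with r³ ≡ 1 (mod 24) is r = 1, so t ≡ 1 (mod 24).

The biconditional holds.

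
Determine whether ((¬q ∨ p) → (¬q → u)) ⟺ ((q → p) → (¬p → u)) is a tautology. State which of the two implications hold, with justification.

[⇐] This fails. Under q = F, p = T, u = F, the left side is false but the right side is true.

[⇒] Assume the antecedent. If q is true, (q → p) → (¬p → u) reduces to true regardless of the other variables. If q is false, the antecedent forces (q = F, p = F, u = T) or (q = F, p = T, u = T), and (q → p) → (¬p → u) holds there. Either way (q → p) → (¬p → u) holds.

Not equivalent: only (⇒) holds.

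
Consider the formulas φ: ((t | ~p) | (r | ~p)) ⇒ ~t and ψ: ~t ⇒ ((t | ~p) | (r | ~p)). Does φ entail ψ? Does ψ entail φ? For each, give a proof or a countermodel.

Neither direction holds.

Forward direction. This fails. Under t = F, p = T, r = F, the left side is true but the right side is false.

Converse. This fails. Under t = T, p = F, r = F, the left side is false but the right side is true.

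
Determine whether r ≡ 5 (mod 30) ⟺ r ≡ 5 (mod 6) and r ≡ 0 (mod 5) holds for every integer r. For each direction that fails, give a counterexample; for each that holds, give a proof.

[⇒] Suppose r ≡ 5 (mod 30); write r = 30j + 5. Since 6 ∣ 30, reducing mod 6 gives r ≡ 5 (mod 6); since 5 ∣ 30, reducing mod 5 gives r ≡ 5 ≡ 0 (mod 5).

[⇐] Conversely, if r ≡ 5 (mod 6) and r ≡ 0 (mod 5), then by the Chinese remainder theorem r ≡ 5 (mod 30). This is exactly r ≡ 5 (mod 30).

Both implications hold.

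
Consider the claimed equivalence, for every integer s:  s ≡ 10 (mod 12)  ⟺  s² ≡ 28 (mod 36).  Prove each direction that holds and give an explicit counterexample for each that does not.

Forward direction. This fails: take s = 22. Then 22 ≡ 10 (mod 12), but 22² = 484 ≡ 16 (mod 36), not 28.

Converse. This fails: take s = 8. Then 8² = 64 ≡ 28 (mod 36), yet 8 ≡ 8 (mod 12), not 10.

Both directions fail.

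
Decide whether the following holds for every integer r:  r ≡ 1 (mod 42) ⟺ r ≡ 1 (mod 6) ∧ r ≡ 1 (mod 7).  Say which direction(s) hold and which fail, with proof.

The biconditional holds.

[⇒] Suppose r ≡ 1 (mod 42); write r = 42j + 1. Since 6 ∣ 42, reducing mod 6 gives r ≡ 1 (mod 6); since 7 ∣ 42, reducing mod 7 gives r ≡ 1 (mod 7).

[⇐] Conversely, if r ≡ 1 (mod 6) and r ≡ 1 (mod 7), then by the Chinese remainder theorem r ≡ 1 (mod 42). This is exactly r ≡ 1 (mod 42).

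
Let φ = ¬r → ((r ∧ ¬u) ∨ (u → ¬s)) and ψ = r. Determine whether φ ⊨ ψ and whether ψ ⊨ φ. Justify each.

Not equivalent: only (⇐) holds.

(←) Assume the antecedent. If r is true, ¬r → ((r ∧ ¬u) ∨ (u → ¬s)) reduces to true regardless of the other variables. If r is false, the antecedent cannot hold. Either way ¬r → ((r ∧ ¬u) ∨ (u → ¬s)) holds.

(→) This fails. Under r = F, s = F, u = F, the left side is true but the right side is false.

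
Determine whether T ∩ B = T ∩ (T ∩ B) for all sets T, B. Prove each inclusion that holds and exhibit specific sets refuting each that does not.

(⟹) Let x ∈ T ∩ B. Then x ∈ T ∩ B, from which x ∈ T ∩ (T ∩ B).

(⟸) Let x ∈ T ∩ (T ∩ B). Then x ∈ T ∩ B, from which x ∈ T ∩ B.

Both inclusions hold.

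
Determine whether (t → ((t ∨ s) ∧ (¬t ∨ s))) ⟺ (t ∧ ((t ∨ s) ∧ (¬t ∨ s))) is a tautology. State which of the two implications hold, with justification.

(⇒) This fails. Under s = F, t = F, the left side is true but the right side is false.

(⇐) Assume the antecedent. If s is true, t → ((t ∨ s) ∧ (¬t ∨ s)) reduces to true regardless of the other variables. If s is false, the antecedent cannot hold. Either way t → ((t ∨ s) ∧ (¬t ∨ s)) holds.

The forward direction fails; the converse holds.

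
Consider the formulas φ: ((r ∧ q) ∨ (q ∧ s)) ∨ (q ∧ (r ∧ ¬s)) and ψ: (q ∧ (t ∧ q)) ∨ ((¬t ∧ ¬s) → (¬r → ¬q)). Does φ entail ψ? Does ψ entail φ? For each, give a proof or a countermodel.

[⇒] Assume the antecedent. If r is true, the consequent reduces to true regardless of the other variables. If r is false, the antecedent forces (r = F, t = F, q = T, s = T) or (r = F, t = T, q = T, s = T), and the consequent holds there. Either way the consequent holds.

[⇐] This fails. Under r = F, t = F, q = F, s = F, the left side is false but the right side is true.

Not equivalent: only (⇒) holds.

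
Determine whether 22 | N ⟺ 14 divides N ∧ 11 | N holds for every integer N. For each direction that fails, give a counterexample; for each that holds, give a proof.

Forward direction. This fails: take N = 22. Certainly 22 ∣ 22, but 14 ∤ 22.

Converse. Suppose 14 ∣ N and 11 ∣ N. Any common multiple of 14 and 11 is a multiple of their lcm; here gcd(14, 11) = 1, so lcm(14, 11) = 14·11 = 154, so 154 ∣ N. Since 22 ∣ 154, it follows that 22 ∣ N.

(⇒) fails; (⇐) holds.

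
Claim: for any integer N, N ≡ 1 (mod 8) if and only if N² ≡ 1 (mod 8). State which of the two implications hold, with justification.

Forward direction. Suppose N ≡ 1 (mod 8). Write N = 8j + 1. Then (8j + 1)² = 64j² + 16j + 1 = 8(8j² + 2j) + 1, so N² ≡ 1 (mod 8).

Converse. This fails: take N = 3. Then 3² = 9 ≡ 1 (mod 8), yet 3 ≡ 3 (mod 8), not 1.

The forward direction holds; the converse fails.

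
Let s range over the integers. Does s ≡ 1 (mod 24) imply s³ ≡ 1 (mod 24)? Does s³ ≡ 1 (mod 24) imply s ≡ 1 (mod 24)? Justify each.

(→) Suppose s ≡ 1 (mod 24). Write s = 24j + 1. Then (24j + 1)³ = 13824j³ + 1728j² + 72j + 1 = 24(576j³ + 72j² + 3j) + 1, so s³ ≡ 1 (mod 24).

(←) Conversely, suppose s³ ≡ 1 (mod 24). The only residue r in {0, …, 23} with r³ ≡ 1 (mod 24) is r = 1, so s ≡ 1 (mod 24).

Both implications hold.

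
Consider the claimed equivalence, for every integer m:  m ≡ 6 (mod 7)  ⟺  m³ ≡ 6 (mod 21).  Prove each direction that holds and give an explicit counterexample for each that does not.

(⇒) fails and (⇐) fails.

(⟹) This fails: take m = 13. Then 13 ≡ 6 (mod 7), but 13³ = 2197 ≡ 13 (mod 21), not 6.

(⟸) This fails: take m = 3. Then 3³ = 27 ≡ 6 (mod 21), yet 3 ≡ 3 (mod 7), not 6.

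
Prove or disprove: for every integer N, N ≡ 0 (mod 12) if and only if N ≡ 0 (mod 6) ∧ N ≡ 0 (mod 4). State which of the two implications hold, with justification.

Both directions hold.

Forward direction. Suppose N ≡ 0 (mod 12); write N = 12j + 0. Since 6 ∣ 12, reducing mod 6 gives N ≡ 0 (mod 6); since 4 ∣ 12, reducing mod 4 gives N ≡ 0 (mod 4).

Converse. If N ≡ 0 (mod 6) and N ≡ 0 (mod 4), then by the Chinese remainder theorem N ≡ 0 (mod 12). This is exactly N ≡ 0 (mod 12).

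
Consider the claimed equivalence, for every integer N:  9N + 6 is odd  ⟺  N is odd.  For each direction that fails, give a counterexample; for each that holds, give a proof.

Both directions hold.

Converse. Suppose N is odd; write N = 2j + 1. Then 9N + 6 = 9·(2j + 1) + 6 = 2·9j + 15, which is odd.

Forward direction. Suppose 9N + 6 is odd. Since 9 is odd, 9N and N have the same parity, so 9N + 6 ≡ N + 6 (mod 2). As 6 is even, 9N + 6 is odd exactly when N is odd. Thus N is odd.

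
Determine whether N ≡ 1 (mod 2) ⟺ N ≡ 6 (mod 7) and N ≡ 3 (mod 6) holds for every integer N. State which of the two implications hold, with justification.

Not equivalent: only (⇐) holds.

(⇒) This fails: N = 1 gives 1 ≡ 1 (mod 2) but 1 ≡ 1 (mod 7), so the conjunction on the right does not hold.

(⇐) Conversely, if N ≡ 6 (mod 7) and N ≡ 3 (mod 6), then by the Chinese remainder theorem N ≡ 27 (mod 42). Since 27 ≡ 1 (mod 2) and 2 ∣ 42, we get N ≡ 1 (mod 2).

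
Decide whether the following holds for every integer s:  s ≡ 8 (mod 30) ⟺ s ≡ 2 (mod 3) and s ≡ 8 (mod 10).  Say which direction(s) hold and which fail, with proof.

(→) Suppose s ≡ 8 (mod 30); write s = 30j + 8. Since 3 ∣ 30, reducing mod 3 gives s ≡ 8 ≡ 2 (mod 3); since 10 ∣ 30, reducing mod 10 gives s ≡ 8 (mod 10).

(←) Conversely, if s ≡ 2 (mod 3) and s ≡ 8 (mod 10), then by the Chinese remainder theorem s ≡ 8 (mod 30). This is exactly s ≡ 8 (mod 30).

Both directions hold; the statement is true.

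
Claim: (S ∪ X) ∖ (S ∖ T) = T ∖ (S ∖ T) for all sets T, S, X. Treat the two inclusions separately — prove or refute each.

(⟹) This inclusion fails. Take T = ∅, S = ∅, X = {1}; then 1 ∈ (S ∪ X) ∖ (S ∖ T) but 1 ∉ T ∖ (S ∖ T).

(⟸) This inclusion fails. Take T = {1}, S = ∅, X = ∅; then 1 ∈ T ∖ (S ∖ T) but 1 ∉ (S ∪ X) ∖ (S ∖ T).

Neither inclusion holds.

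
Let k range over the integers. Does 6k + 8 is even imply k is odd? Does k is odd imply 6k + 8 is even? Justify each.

(→) This fails: take k = 6. Then 6k + 8 = 44, which is even, yet k = 6 is even, not odd.

(←) Suppose k is odd. Since 6 is even, 6k is even for every k, so 6k + 8 has the same parity as 8, which is even. Hence 6k + 8 is even.

The forward direction fails; the converse holds.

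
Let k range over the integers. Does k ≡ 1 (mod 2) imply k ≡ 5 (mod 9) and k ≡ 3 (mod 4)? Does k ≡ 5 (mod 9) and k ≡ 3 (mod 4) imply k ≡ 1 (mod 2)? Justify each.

(⇒) fails; (⇐) holds.

(→) This fails: k = 1 gives 1 ≡ 1 (mod 2) but 1 ≡ 1 (mod 9), so the conjunction on the right does not hold.

(←) Conversely, if k ≡ 5 (mod 9) and k ≡ 3 (mod 4), then by the Chinese remainder theorem k ≡ 23 (mod 36). Since 23 ≡ 1 (mod 2) and 2 ∣ 36, we get k ≡ 1 (mod 2).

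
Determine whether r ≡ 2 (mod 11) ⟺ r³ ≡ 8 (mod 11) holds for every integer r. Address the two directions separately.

Both implications hold.

Forward direction. Suppose r ≡ 2 (mod 11). Write r = 11j + 2. Then (11j + 2)³ = 1331j³ + 726j² + 132j + 8 = 11(121j³ + 66j² + 12j) + 8, so r³ ≡ 8 (mod 11).

Converse. Suppose r³ ≡ 8 (mod 11). The only residue r in {0, …, 10} with r³ ≡ 8 (mod 11) is r = 2, so r ≡ 2 (mod 11).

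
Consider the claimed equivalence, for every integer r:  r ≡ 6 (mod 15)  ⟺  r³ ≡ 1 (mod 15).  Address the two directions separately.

Both directions fail.

Forward direction. This fails: take r = 6. Then 6 ≡ 6 (mod 15), but 6³ = 216 ≡ 6 (mod 15), not 1.

Converse. This fails: take r = 1. Then 1³ = 1 ≡ 1 (mod 15), yet 1 ≡ 1 (mod 15), not 6.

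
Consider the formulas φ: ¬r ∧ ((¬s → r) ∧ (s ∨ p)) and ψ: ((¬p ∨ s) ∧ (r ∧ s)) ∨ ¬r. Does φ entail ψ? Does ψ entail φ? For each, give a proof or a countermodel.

Forward direction. Assume the antecedent. If s is true, ((¬p ∨ s) ∧ (r ∧ s)) ∨ ¬r reduces to true regardless of the other variables. If s is false, the antecedent cannot hold. Either way ((¬p ∨ s) ∧ (r ∧ s)) ∨ ¬r holds.

Converse. This fails. Under s = F, r = F, p = F, the left side is false but the right side is true.

The forward direction holds; the converse fails.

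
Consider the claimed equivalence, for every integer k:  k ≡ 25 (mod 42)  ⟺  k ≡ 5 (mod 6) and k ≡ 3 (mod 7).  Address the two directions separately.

Forward direction. This fails: k = 25 gives 25 ≡ 25 (mod 42) but 25 ≡ 1 (mod 6), so the conjunction on the right does not hold.

Converse. This fails: k = 17 satisfies both congruences on the right (17 ≡ 5 mod 6 and 17 ≡ 3 mod 7) yet 17 ≡ 17 (mod 42), not 25.

(⇒) fails and (⇐) fails.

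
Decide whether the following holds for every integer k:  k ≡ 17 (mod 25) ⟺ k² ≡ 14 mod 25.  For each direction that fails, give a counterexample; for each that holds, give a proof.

Only the forward direction holds.

(→) Suppose k ≡ 17 (mod 25). Write k = 25j + 17. Then (25j + 17)² = 625j² + 850j + 289 = 25(25j² + 34j + 11) + 14, so k² ≡ 14 (mod 25).

(←) This fails: take k = 8. Then 8² = 64 ≡ 14 (mod 25), yet 8 ≡ 8 (mod 25), not 17.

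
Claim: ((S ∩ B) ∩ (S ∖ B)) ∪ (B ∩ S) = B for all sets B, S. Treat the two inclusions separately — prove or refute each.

Only the forward inclusion holds.

(⊆) Let x ∈ ((S ∩ B) ∩ (S ∖ B)) ∪ (B ∩ S). Then x ∈ B ∩ S, from which x ∈ B.

(⊇) This inclusion fails. Take B = {1}, S = ∅; then 1 ∈ B but 1 ∉ ((S ∩ B) ∩ (S ∖ B)) ∪ (B ∩ S).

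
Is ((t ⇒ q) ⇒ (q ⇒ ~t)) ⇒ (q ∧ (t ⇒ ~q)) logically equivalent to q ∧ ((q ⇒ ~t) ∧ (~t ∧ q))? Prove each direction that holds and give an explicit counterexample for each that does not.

Not equivalent: only (⇐) holds.

(→) This fails. Under q = T, t = T, the left side is true but the right side is false.

(←) Assume the antecedent. If q is true, the consequent reduces to true regardless of the other variables. If q is false, the antecedent cannot hold. Either way the consequent holds.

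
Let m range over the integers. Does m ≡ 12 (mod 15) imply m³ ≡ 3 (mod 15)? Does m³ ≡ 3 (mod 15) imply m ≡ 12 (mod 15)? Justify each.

Equivalent; both directions hold.

(⟸) Suppose m³ ≡ 3 (mod 15). The only residue r in {0, …, 14} with r³ ≡ 3 (mod 15) is r = 12, so m ≡ 12 (mod 15).

(⟹) Suppose m ≡ 12 (mod 15). Write m = 15j + 12. Then (15j + 12)³ = 3375j³ + 8100j² + 6480j + 1728 = 15(225j³ + 540j² + 432j + 115) + 3, so m³ ≡ 3 (mod 15).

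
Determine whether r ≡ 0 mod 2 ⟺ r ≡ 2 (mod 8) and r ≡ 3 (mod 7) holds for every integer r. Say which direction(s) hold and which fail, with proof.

[⇒] This fails: r = 0 gives 0 ≡ 0 (mod 2) but 0 ≡ 0 (mod 8), so the conjunction on the right does not hold.

[⇐] Conversely, if r ≡ 2 (mod 8) and r ≡ 3 (mod 7), then by the Chinese remainder theorem r ≡ 10 (mod 56). Since 10 ≡ 0 (mod 2) and 2 ∣ 56, we get r ≡ 0 (mod 2).

(⇒) fails; (⇐) holds.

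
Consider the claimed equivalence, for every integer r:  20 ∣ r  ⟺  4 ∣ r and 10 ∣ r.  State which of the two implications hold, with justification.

(⟹) If 20 ∣ r, write r = 20q. Since 20 = 5·4, r = 4·(5q), so 4 ∣ r; and since 20 = 2·10, r = 10·(2q), so 10 ∣ r.

(⟸) Suppose 4 ∣ r and 10 ∣ r. Any common multiple of 4 and 10 is a multiple of their lcm; here lcm(4, 10) = 4·10/gcd(4, 10) = 40/2 = 20, so 20 ∣ r.

The biconditional holds.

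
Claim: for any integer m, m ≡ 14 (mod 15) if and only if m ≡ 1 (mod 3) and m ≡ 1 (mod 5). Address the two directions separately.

Both directions fail.

(→) This fails: m = 14 gives 14 ≡ 14 (mod 15) but 14 ≡ 2 (mod 3), so the conjunction on the right does not hold.

(←) This fails: m = 1 satisfies both congruences on the right (1 ≡ 1 mod 3 and 1 ≡ 1 mod 5) yet 1 ≡ 1 (mod 15), not 14.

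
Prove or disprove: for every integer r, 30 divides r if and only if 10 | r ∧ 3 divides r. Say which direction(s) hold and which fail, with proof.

(⟸) Suppose 10 ∣ r and 3 ∣ r. Any common multiple of 10 and 3 is a multiple of their lcm; here gcd(10, 3) = 1, so lcm(10, 3) = 10·3 = 30, so 30 ∣ r.

(⟹) If 30 ∣ r, write r = 30q. Since 30 = 3·10, r = 10·(3q), so 10 ∣ r; and since 30 = 10·3, r = 3·(10q), so 3 ∣ r.

Both implications hold.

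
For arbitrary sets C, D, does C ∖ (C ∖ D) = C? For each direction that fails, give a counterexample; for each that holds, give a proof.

(⊆) Let x ∈ C ∖ (C ∖ D). Then x ∈ C ∩ D, from which x ∈ C.

(⊇) This inclusion fails. Take C = {1}, D = ∅; then 1 ∈ C but 1 ∉ C ∖ (C ∖ D).

The sets are not equal: only the forward inclusion holds.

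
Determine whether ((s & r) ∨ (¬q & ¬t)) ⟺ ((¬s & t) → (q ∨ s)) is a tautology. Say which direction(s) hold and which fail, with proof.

Forward direction. Assume the antecedent. If s is true, (¬s & t) → (q ∨ s) reduces to true regardless of the other variables. If s is false, the antecedent forces (s = F, q = F, r = F, t = F) or (s = F, q = F, r = T, t = F), and (¬s & t) → (q ∨ s) holds there. Either way (¬s & t) → (q ∨ s) holds.

Converse. This fails. Under s = F, q = T, r = F, t = F, the left side is false but the right side is true.

Not equivalent: only (⇒) holds.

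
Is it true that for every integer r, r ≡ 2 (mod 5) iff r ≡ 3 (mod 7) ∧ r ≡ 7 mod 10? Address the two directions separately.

[⇐] If r ≡ 3 (mod 7) and r ≡ 7 (mod 10), then by the Chinese remainder theorem r ≡ 17 (mod 70). Since 17 ≡ 2 (mod 5) and 5 ∣ 70, we get r ≡ 2 (mod 5).

[⇒] This fails: r = 32 gives 32 ≡ 2 (mod 5) but 32 ≡ 4 (mod 7), so the conjunction on the right does not hold.

Only the reverse direction holds.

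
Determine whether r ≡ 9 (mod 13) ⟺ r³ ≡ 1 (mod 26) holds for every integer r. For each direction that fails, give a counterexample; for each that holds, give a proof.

Neither direction holds.

(⟹) This fails: take r = 22. Then 22 ≡ 9 (mod 13), but 22³ = 10648 ≡ 14 (mod 26), not 1.

(⟸) This fails: take r = 1. Then 1³ = 1 ≡ 1 (mod 26), yet 1 ≡ 1 (mod 13), not 9.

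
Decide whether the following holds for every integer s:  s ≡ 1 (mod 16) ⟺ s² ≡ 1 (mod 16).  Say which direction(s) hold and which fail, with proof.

(⇒) Suppose s ≡ 1 (mod 16). Write s = 16j + 1. Then (16j + 1)² = 256j² + 32j + 1 = 16(16j² + 2j) + 1, so s² ≡ 1 (mod 16).

(⇐) This fails: take s = 7. Then 7² = 49 ≡ 1 (mod 16), yet 7 ≡ 7 (mod 16), not 1.

Only the forward direction holds.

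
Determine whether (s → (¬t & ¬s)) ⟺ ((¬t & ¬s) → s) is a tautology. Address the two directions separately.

(⟹) This fails. Under t = F, s = F, the left side is true but the right side is false.

(⟸) This fails. Under t = F, s = T, the left side is false but the right side is true.

Neither implication holds.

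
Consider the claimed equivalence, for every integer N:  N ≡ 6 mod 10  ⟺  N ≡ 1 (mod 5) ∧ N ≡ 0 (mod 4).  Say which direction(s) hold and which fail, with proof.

(→) This fails: N = 6 gives 6 ≡ 6 (mod 10) but 6 ≡ 2 (mod 4), so the conjunction on the right does not hold.

(←) Conversely, if N ≡ 1 (mod 5) and N ≡ 0 (mod 4), then by the Chinese remainder theorem N ≡ 16 (mod 20). Since 16 ≡ 6 (mod 10) and 10 ∣ 20, we get N ≡ 6 (mod 10).

The forward direction fails; the converse holds.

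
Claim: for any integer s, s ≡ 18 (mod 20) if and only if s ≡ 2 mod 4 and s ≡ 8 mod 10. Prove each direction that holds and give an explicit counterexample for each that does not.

(←) If s ≡ 2 (mod 4) and s ≡ 8 (mod 10), then by the Chinese remainder theorem s ≡ 18 (mod 20). This is exactly s ≡ 18 (mod 20).

(→) Suppose s ≡ 18 (mod 20); write s = 20j + 18. Since 4 ∣ 20, reducing mod 4 gives s ≡ 18 ≡ 2 (mod 4); since 10 ∣ 20, reducing mod 10 gives s ≡ 18 ≡ 8 (mod 10).

The biconditional holds.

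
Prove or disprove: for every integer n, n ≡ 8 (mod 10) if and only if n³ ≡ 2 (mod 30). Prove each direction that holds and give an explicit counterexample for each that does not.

(⟹) This fails: take n = 18. Then 18 ≡ 8 (mod 10), but 18³ = 5832 ≡ 12 (mod 30), not 2.

(⟸) Conversely, the residues r modulo 30 with r³ ≡ 2 (mod 30) are exactly {8}, and each is ≡ 8 (mod 10).

Only the converse holds.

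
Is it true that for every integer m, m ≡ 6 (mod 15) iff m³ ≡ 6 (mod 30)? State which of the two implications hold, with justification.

(⟹) This fails: take m = 21. Then 21 ≡ 6 (mod 15), but 21³ = 9261 ≡ 21 (mod 30), not 6.

(⟸) Conversely, the residues r modulo 30 with r³ ≡ 6 (mod 30) are exactly {6}, and each is ≡ 6 (mod 15).

The forward direction fails; the converse holds.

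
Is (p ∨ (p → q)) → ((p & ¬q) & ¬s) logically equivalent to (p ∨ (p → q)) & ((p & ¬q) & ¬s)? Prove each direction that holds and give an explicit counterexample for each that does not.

Both implications hold.

(→) Assume the antecedent. If q is true, the antecedent cannot hold. If q is false, the antecedent forces (q = F, s = F, p = T), and the consequent holds there. Either way the consequent holds.

(←) Assume the antecedent. If q is true, the antecedent cannot hold. If q is false, the antecedent forces (q = F, s = F, p = T), and the consequent holds there. Either way the consequent holds.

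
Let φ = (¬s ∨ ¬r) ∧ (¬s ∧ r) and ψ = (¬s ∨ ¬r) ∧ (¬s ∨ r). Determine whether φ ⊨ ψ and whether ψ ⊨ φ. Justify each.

(→) Assume the antecedent. If s is true, the antecedent cannot hold. If s is false, (¬s ∨ ¬r) ∧ (¬s ∨ r) reduces to true regardless of the other variables. Either way (¬s ∨ ¬r) ∧ (¬s ∨ r) holds.

(←) This fails. Under s = F, r = F, the left side is false but the right side is true.

Not equivalent: only (⇒) holds.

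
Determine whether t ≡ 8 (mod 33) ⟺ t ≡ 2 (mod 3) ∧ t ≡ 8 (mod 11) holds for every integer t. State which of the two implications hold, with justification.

[⇒] Suppose t ≡ 8 (mod 33); write t = 33j + 8. Since 3 ∣ 33, reducing mod 3 gives t ≡ 8 ≡ 2 (mod 3); since 11 ∣ 33, reducing mod 11 gives t ≡ 8 (mod 11).

[⇐] Conversely, if t ≡ 2 (mod 3) and t ≡ 8 (mod 11), then by the Chinese remainder theorem t ≡ 8 (mod 33). This is exactly t ≡ 8 (mod 33).

The biconditional holds.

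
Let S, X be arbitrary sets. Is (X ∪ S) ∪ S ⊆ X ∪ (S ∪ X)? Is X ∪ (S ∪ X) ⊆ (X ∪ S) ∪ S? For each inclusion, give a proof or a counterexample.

Forward inclusion. Let x ∈ (X ∪ S) ∪ S. Then either x ∈ S and x ∉ X; or x ∈ X and x ∉ S; or x ∈ S ∩ X. In each case x ∈ X ∪ (S ∪ X), so (X ∪ S) ∪ S ⊆ X ∪ (S ∪ X).

Reverse inclusion. Let x ∈ X ∪ (S ∪ X). Then either x ∈ S and x ∉ X; or x ∈ X and x ∉ S; or x ∈ S ∩ X. In each case x ∈ (X ∪ S) ∪ S, so X ∪ (S ∪ X) ⊆ (X ∪ S) ∪ S.

Both inclusions hold.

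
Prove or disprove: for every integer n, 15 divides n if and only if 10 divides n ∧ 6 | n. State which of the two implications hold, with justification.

The forward direction fails; the converse holds.

(→) This fails: take n = 15. Certainly 15 ∣ 15, but 10 ∤ 15.

(←) Suppose 10 ∣ n and 6 ∣ n. Any common multiple of 10 and 6 is a multiple of their lcm; here lcm(10, 6) = 10·6/gcd(10, 6) = 60/2 = 30, so 30 ∣ n. Since 15 ∣ 30, it follows that 15 ∣ n.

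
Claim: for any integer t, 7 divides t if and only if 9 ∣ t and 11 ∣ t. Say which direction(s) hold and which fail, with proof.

Both directions fail.

(→) This fails: take t = 7. Certainly 7 ∣ 7, but 9 ∤ 7.

(←) This fails: take t = 99. Both 9 ∣ 99 and 11 ∣ 99, yet 99 is not a multiple of 7 (since 99 = 14·7 + 1), so 7 ∤ 99.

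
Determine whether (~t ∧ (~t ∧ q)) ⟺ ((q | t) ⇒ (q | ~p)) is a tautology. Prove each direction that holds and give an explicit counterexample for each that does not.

[⇒] Assume the antecedent. If t is true, the antecedent cannot hold. If t is false, (q | t) ⇒ (q | ~p) reduces to true regardless of the other variables. Either way (q | t) ⇒ (q | ~p) holds.

[⇐] This fails. Under t = F, q = F, p = F, the left side is false but the right side is true.

Only the forward direction holds.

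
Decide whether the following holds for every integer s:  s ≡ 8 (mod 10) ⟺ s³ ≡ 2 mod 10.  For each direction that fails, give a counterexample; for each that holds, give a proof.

Forward direction. Suppose s ≡ 8 (mod 10). Write s = 10j + 8. Then (10j + 8)³ = 1000j³ + 2400j² + 1920j + 512 = 10(100j³ + 240j² + 192j + 51) + 2, so s³ ≡ 2 (mod 10).

Converse. Suppose s³ ≡ 2 (mod 10). The only residue r in {0, …, 9} with r³ ≡ 2 (mod 10) is r = 8, so s ≡ 8 (mod 10).

Equivalent; both directions hold.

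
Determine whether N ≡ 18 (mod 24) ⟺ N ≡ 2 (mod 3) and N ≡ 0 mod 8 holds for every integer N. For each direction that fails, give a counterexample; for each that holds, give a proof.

Both directions fail.

(⇒) This fails: N = 18 gives 18 ≡ 18 (mod 24) but 18 ≡ 0 (mod 3), so the conjunction on the right does not hold.

(⇐) This fails: N = 8 satisfies both congruences on the right (8 ≡ 2 mod 3 and 8 ≡ 0 mod 8) yet 8 ≡ 8 (mod 24), not 18.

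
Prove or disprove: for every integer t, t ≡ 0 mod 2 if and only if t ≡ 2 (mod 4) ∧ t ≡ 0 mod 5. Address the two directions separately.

Only the converse holds.

[⇒] This fails: t = 0 gives 0 ≡ 0 (mod 2) but 0 ≡ 0 (mod 4), so the conjunction on the right does not hold.

[⇐] Conversely, if t ≡ 2 (mod 4) and t ≡ 0 (mod 5), then by the Chinese remainder theorem t ≡ 10 (mod 20). Since 10 ≡ 0 (mod 2) and 2 ∣ 20, we get t ≡ 0 (mod 2).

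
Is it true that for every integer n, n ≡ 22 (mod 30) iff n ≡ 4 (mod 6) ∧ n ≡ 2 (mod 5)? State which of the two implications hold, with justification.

Forward direction. Suppose n ≡ 22 (mod 30); write n = 30j + 22. Since 6 ∣ 30, reducing mod 6 gives n ≡ 22 ≡ 4 (mod 6); since 5 ∣ 30, reducing mod 5 gives n ≡ 22 ≡ 2 (mod 5).

Converse. If n ≡ 4 (mod 6) and n ≡ 2 (mod 5), then by the Chinese remainder theorem n ≡ 22 (mod 30). This is exactly n ≡ 22 (mod 30).

Equivalent; both directions hold.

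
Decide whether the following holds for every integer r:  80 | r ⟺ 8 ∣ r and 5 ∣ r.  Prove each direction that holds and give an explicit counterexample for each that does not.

(⟹) If 80 ∣ r, write r = 80q. Since 80 = 10·8, r = 8·(10q), so 8 ∣ r; and since 80 = 16·5, r = 5·(16q), so 5 ∣ r.

(⟸) This fails: take r = 40. Both 8 ∣ 40 and 5 ∣ 40, yet 40 is not a multiple of 80 (since 40 = 0·80 + 40), so 80 ∤ 40.

(⇒) holds; (⇐) fails.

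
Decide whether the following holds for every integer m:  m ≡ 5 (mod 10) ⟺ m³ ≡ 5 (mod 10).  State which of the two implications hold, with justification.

[⇒] Suppose m ≡ 5 (mod 10). Write m = 10j + 5. Then (10j + 5)³ = 1000j³ + 1500j² + 750j + 125 = 10(100j³ + 150j² + 75j + 12) + 5, so m³ ≡ 5 (mod 10).

[⇐] For the converse, argue contrapositively. If m ≢ 5 (mod 10), then m is congruent to one of 0, 1, 2, 3, 4, 6, 7, 8, 9 modulo 10, and these give m³ ≡ 0, 1, 8, 7, 4, 6, 3, 2, 9 respectively — never 5.

The biconditional holds.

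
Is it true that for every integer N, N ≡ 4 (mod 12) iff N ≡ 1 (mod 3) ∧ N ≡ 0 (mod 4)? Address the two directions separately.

(⇒) Suppose N ≡ 4 (mod 12); write N = 12j + 4. Since 3 ∣ 12, reducing mod 3 gives N ≡ 4 ≡ 1 (mod 3); since 4 ∣ 12, reducing mod 4 gives N ≡ 4 ≡ 0 (mod 4).

(⇐) Conversely, if N ≡ 1 (mod 3) and N ≡ 0 (mod 4), then by the Chinese remainder theorem N ≡ 4 (mod 12). This is exactly N ≡ 4 (mod 12).

Both implications hold.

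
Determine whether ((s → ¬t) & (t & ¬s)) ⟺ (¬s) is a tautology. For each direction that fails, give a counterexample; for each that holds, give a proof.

Only the forward direction holds.

[⇒] Assume the antecedent. If s is true, the antecedent cannot hold. If s is false, ¬s reduces to true regardless of the other variables. Either way ¬s holds.

[⇐] This fails. Under s = F, t = F, the left side is false but the right side is true.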